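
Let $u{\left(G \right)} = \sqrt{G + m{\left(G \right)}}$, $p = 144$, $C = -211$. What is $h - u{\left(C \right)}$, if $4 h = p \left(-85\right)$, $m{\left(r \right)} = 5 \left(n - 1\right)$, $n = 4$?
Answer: $-3060 - 14 i \approx -3060.0 - 14.0 i$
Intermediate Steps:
$m{\left(r \right)} = 15$ ($m{\left(r \right)} = 5 \left(4 - 1\right) = 5 \cdot 3 = 15$)
$u{\left(G \right)} = \sqrt{15 + G}$ ($u{\left(G \right)} = \sqrt{G + 15} = \sqrt{15 + G}$)
$h = -3060$ ($h = \frac{144 \left(-85\right)}{4} = \frac{1}{4} \left(-12240\right) = -3060$)
$h - u{\left(C \right)} = -3060 - \sqrt{15 - 211} = -3060 - \sqrt{-196} = -3060 - 14 i$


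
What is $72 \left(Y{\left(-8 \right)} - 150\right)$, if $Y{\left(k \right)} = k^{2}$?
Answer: $-6192$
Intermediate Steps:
$72 \left(Y{\left(-8 \right)} - 150\right) = 72 \left(\left(-8\right)^{2} - 150\right) = 72 \left(64 - 150\right) = 72 \left(-86\right) = -6192$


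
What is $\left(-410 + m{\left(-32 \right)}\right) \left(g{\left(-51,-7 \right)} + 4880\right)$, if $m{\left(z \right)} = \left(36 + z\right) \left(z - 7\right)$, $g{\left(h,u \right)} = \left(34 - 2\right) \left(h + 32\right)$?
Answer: $-2417952$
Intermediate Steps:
$g{\left(h,u \right)} = 1024 + 32 h$ ($g{\left(h,u \right)} = 32 \left(32 + h\right) = 1024 + 32 h$)
$m{\left(z \right)} = \left(-7 + z\right) \left(36 + z\right)$ ($m{\left(z \right)} = \left(36 + z\right) \left(-7 + z\right) = \left(-7 + z\right) \left(36 + z\right)$)
$\left(-410 + m{\left(-32 \right)}\right) \left(g{\left(-51,-7 \right)} + 4880\right) = \left(-410 + \left(-252 + \left(-32\right)^{2} + 29 \left(-32\right)\right)\right) \left(\left(1024 + 32 \left(-51\right)\right) + 4880\right) = \left(-410 - 156\right) \left(\left(1024 - 1632\right) + 4880\right) = \left(-410 - 156\right) \left(-608 + 4880\right) = \left(-566\right) 4272 = -2417952$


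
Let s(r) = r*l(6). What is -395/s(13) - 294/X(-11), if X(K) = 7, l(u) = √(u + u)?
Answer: -42 - 395*√3/78 ≈ -50.771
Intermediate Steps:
l(u) = √2*√u (l(u) = √(2*u) = √2*√u)
s(r) = 2*r*√3 (s(r) = r*(√2*√6) = r*(2*√3) = 2*r*√3)
-395/s(13) - 294/X(-11) = -395*√3/78 - 294/7 = -395*√3/78 - 294*⅐ = -395*√3/78 - 42 = -42 - 395*√3/78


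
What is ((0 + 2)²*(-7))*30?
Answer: -840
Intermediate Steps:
((0 + 2)²*(-7))*30 = (2²*(-7))*30 = (4*(-7))*30 = -28*30 = -840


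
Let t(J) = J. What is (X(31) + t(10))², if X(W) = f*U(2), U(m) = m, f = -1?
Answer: 64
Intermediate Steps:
X(W) = -2 (X(W) = -1*2 = -2)
(X(31) + t(10))² = (-2 + 10)² = 8² = 64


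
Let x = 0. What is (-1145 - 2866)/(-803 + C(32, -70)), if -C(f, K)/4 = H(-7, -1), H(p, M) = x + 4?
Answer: 191/39 ≈ 4.8974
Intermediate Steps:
H(p, M) = 4 (H(p, M) = 0 + 4 = 4)
C(f, K) = -16 (C(f, K) = -4*4 = -16)
(-1145 - 2866)/(-803 + C(32, -70)) = (-1145 - 2866)/(-803 - 16) = -4011/(-819) = -4011*(-1/819) = 191/39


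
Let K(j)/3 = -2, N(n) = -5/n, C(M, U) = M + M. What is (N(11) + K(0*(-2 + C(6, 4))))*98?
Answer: -6958/11 ≈ -632.54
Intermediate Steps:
C(M, U) = 2*M
K(j) = -6 (K(j) = 3*(-2) = -6)
(N(11) + K(0*(-2 + C(6, 4))))*98 = (-5/11 - 6)*98 = -71/11*98 = -6958/11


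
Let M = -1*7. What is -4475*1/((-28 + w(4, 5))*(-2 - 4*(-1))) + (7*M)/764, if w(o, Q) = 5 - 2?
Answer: 68329/764 ≈ 89.436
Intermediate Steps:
M = -7
w(o, Q) = 3
-4475*1/((-28 + w(4, 5))*(-2 - 4*(-1))) + (7*M)/764 = -4475*1/((-28 + 3)*(-2 - 4*(-1))) + (7*(-7))/764 = -4475*(-1/(25*(-2 + 4))) - 49*1/764 = -4475/(2*(-25)) - 49/764 = -4475/(-50) - 49/764 = -4475*(-1/50) - 49/764 = 179/2 - 49/764 = 68329/764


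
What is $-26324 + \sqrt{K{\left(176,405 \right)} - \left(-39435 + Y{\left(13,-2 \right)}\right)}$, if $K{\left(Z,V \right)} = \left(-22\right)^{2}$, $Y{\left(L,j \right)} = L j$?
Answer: $-26324 + \sqrt{39945} \approx -26124.0$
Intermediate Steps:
$K{\left(Z,V \right)} = 484$
$-26324 + \sqrt{K{\left(176,405 \right)} - \left(-39435 + Y{\left(13,-2 \right)}\right)} = -26324 + \sqrt{484 - \left(-39435 + 13 \left(-2\right)\right)} = -26324 + \sqrt{484 + \left(\left(-1\right) \left(-26\right) + 39435\right)} = -26324 + \sqrt{484 + \left(26 + 39435\right)} = -26324 + \sqrt{484 + 39461} = -26324 + \sqrt{39945}$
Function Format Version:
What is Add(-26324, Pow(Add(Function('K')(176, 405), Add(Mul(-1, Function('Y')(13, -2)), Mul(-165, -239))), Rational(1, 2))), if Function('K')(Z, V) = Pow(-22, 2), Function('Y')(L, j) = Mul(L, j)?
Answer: Add(-26324, Pow(39945, Rational(1, 2))) ≈ -26124.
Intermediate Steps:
Function('K')(Z, V) = 484
Add(-26324, Pow(Add(Function('K')(176, 405), Add(Mul(-1, Function('Y')(13, -2)), Mul(-165, -239))), Rational(1, 2))) = Add(-26324, Pow(Add(484, Add(Mul(-1, Mul(13, -2)), Mul(-165, -239))), Rational(1, 2))) = Add(-26324, Pow(Add(484, Add(Mul(-1, -26), 39435)), Rational(1, 2))) = Add(-26324, Pow(Add(484, Add(26, 39435)), Rational(1, 2))) = Add(-26324, Pow(Add(484, 39461), Rational(1, 2))) = Add(-26324, Pow(39945, Rational(1, 2)))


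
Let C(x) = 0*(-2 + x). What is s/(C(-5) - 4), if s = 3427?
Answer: -3427/4 ≈ -856.75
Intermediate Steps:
C(x) = 0
s/(C(-5) - 4) = 3427/(0 - 4) = 3427/(-4) = -1/4*3427 = -3427/4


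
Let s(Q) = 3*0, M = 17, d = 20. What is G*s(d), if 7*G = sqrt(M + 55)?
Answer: 0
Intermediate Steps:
s(Q) = 0
G = 6*sqrt(2)/7 (G = sqrt(17 + 55)/7 = sqrt(72)/7 = (6*sqrt(2))/7 = 6*sqrt(2)/7 ≈ 1.2122)
G*s(d) = (6*sqrt(2)/7)*0 = 0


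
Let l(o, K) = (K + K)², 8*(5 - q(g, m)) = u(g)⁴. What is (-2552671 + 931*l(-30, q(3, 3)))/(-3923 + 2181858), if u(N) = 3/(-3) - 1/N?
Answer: -3245991607/2857886307 ≈ -1.1358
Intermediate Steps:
u(N) = -1 - 1/N (u(N) = 3*(-⅓) - 1/N = -1 - 1/N)
q(g, m) = 5 - (-1 - g)⁴/(8*g⁴) (q(g, m) = 5 - (-1 - g)⁴/g⁴/8 = 5 - (-1 - g)⁴/(8*g⁴))
l(o, K) = 4*K² (l(o, K) = (2*K)² = 4*K²)
(-2552671 + 931*l(-30, q(3, 3)))/(-3923 + 2181858) = (-2552671 + 931*(4*(5 - ⅛*(1 + 3)⁴/3⁴)²))/(-3923 + 2181858) = (-2552671 + 931*(4*(5 - ⅛*1/81*4⁴)²))/2177935 = (-2552671 + 931*(4*(5 - ⅛*1/81*256)²))*(1/2177935) = (-2552671 + 931*(4*(5 - 32/81)²))*(1/2177935) = (-2552671 + 931*(4*(373/81)²))*(1/2177935) = (-2552671 + 931*(4*(139129/6561)))*(1/2177935) = (-2552671 + 931*(556516/6561))*(1/2177935) = (-2552671 + 518116396/6561)*(1/2177935) = -16229958035/6561*1/2177935 = -3245991607/2857886307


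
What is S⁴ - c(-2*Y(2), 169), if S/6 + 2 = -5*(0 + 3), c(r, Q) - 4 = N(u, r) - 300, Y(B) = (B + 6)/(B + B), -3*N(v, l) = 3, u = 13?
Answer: 108243513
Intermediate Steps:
N(v, l) = -1 (N(v, l) = -⅓*3 = -1)
Y(B) = (6 + B)/(2*B) (Y(B) = (6 + B)/((2*B)) = (6 + B)*(1/(2*B)) = (6 + B)/(2*B))
c(r, Q) = -297 (c(r, Q) = 4 + (-1 - 300) = 4 - 301 = -297)
S = -102 (S = -12 + 6*(-5*(0 + 3)) = -12 + 6*(-5*3) = -12 + 6*(-15) = -12 - 90 = -102)
S⁴ - c(-2*Y(2), 169) = (-102)⁴ - 1*(-297) = 108243216 + 297 = 108243513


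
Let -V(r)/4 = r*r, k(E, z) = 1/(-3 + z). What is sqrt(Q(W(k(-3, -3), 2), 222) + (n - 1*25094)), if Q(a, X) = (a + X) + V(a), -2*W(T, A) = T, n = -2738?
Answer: I*sqrt(993958)/6 ≈ 166.16*I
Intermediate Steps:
V(r) = -4*r**2 (V(r) = -4*r*r = -4*r**2)
W(T, A) = -T/2
Q(a, X) = X + a - 4*a**2 (Q(a, X) = (a + X) - 4*a**2 = (X + a) - 4*a**2 = X + a - 4*a**2)
sqrt(Q(W(k(-3, -3), 2), 222) + (n - 1*25094)) = sqrt((222 - 1/(2*(-3 - 3)) - 4*1/(4*(-3 - 3)**2)) + (-2738 - 1*25094)) = sqrt((222 - 1/2/(-6) - 4*(-1/2/(-6))**2) + (-2738 - 25094)) = sqrt((222 - 1/2*(-1/6) - 4*(-1/2*(-1/6))**2) - 27832) = sqrt((222 + 1/12 - 4*(1/12)**2) - 27832) = sqrt((222 + 1/12 - 4*1/144) - 27832) = sqrt((222 + 1/12 - 1/36) - 27832) = sqrt(3997/18 - 27832) = sqrt(-496979/18) = I*sqrt(993958)/6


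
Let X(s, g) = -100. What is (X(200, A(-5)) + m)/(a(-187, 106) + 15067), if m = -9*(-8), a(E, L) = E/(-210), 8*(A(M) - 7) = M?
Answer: -5880/3164257 ≈ -0.0018583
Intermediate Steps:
A(M) = 7 + M/8
a(E, L) = -E/210 (a(E, L) = E*(-1/210) = -E/210)
m = 72
(X(200, A(-5)) + m)/(a(-187, 106) + 15067) = (-100 + 72)/(-1/210*(-187) + 15067) = -28/(187/210 + 15067) = -28/3164257/210 = -28*210/3164257 = -5880/3164257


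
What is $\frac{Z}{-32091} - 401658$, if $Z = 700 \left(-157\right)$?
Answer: $- \frac{12889496978}{32091} \approx -4.0165 \cdot 10^{5}$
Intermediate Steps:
$Z = -109900$
$\frac{Z}{-32091} - 401658 = - \frac{109900}{-32091} - 401658 = \left(-109900\right) \left(- \frac{1}{32091}\right) - 401658 = \frac{109900}{32091} - 401658 = - \frac{12889496978}{32091}$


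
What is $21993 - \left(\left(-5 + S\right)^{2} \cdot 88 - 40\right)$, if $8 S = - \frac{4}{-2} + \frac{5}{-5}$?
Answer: $\frac{159533}{8} \approx 19942.0$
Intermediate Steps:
$S = \frac{1}{8}$ ($S = \frac{- \frac{4}{-2} + \frac{5}{-5}}{8} = \frac{\left(-4\right) \left(- \frac{1}{2}\right) + 5 \left(- \frac{1}{5}\right)}{8} = \frac{2 - 1}{8} = \frac{1}{8} \cdot 1 = \frac{1}{8} \approx 0.125$)
$21993 - \left(\left(-5 + S\right)^{2} \cdot 88 - 40\right) = 21993 - \left(\left(-5 + \frac{1}{8}\right)^{2} \cdot 88 - 40\right) = 21993 - \left(\left(- \frac{39}{8}\right)^{2} \cdot 88 - 40\right) = 21993 - \left(\frac{1521}{64} \cdot 88 - 40\right) = 21993 - \left(\frac{16731}{8} - 40\right) = 21993 - \frac{16411}{8} = \frac{159533}{8}$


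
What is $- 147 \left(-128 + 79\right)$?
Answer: $7203$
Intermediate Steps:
$- 147 \left(-128 + 79\right) = \left(-147\right) \left(-49\right) = 7203$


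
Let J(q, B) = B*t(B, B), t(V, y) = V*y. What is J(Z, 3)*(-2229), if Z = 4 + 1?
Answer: -60183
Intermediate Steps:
Z = 5
J(q, B) = B³ (J(q, B) = B*(B*B) = B*B² = B³)
J(Z, 3)*(-2229) = 3³*(-2229) = 27*(-2229) = -60183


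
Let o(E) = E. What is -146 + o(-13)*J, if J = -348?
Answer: 4378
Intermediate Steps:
-146 + o(-13)*J = -146 - 13*(-348) = -146 + 4524 = 4378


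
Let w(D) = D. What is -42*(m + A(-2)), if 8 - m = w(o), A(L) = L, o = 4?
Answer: -84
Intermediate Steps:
m = 4 (m = 8 - 1*4 = 8 - 4 = 4)
-42*(m + A(-2)) = -42*(4 - 2) = -42*2 = -84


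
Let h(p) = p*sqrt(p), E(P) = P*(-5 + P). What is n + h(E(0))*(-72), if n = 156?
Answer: 156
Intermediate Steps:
h(p) = p**(3/2)
n + h(E(0))*(-72) = 156 + (0*(-5 + 0))**(3/2)*(-72) = 156 + (0*(-5))**(3/2)*(-72) = 156 + 0**(3/2)*(-72) = 156 + 0*(-72) = 156 + 0 = 156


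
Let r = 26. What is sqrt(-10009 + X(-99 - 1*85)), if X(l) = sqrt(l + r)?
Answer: sqrt(-10009 + I*sqrt(158)) ≈ 0.0628 + 100.05*I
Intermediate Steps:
X(l) = sqrt(26 + l) (X(l) = sqrt(l + 26) = sqrt(26 + l))
sqrt(-10009 + X(-99 - 1*85)) = sqrt(-10009 + sqrt(26 + (-99 - 1*85))) = sqrt(-10009 + sqrt(26 + (-99 - 85))) = sqrt(-10009 + sqrt(26 - 184)) = sqrt(-10009 + sqrt(-158)) = sqrt(-10009 + I*sqrt(158))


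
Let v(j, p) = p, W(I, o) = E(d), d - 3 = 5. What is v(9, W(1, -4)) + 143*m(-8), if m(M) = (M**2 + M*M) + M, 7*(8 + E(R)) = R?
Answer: 120072/7 ≈ 17153.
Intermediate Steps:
d = 8 (d = 3 + 5 = 8)
E(R) = -8 + R/7
W(I, o) = -48/7 (W(I, o) = -8 + (1/7)*8 = -8 + 8/7 = -48/7)
m(M) = M + 2*M**2 (m(M) = (M**2 + M**2) + M = 2*M**2 + M = M + 2*M**2)
v(9, W(1, -4)) + 143*m(-8) = -48/7 + 143*(-8*(1 + 2*(-8))) = -48/7 + 143*(-8*(1 - 16)) = -48/7 + 143*(-8*(-15)) = -48/7 + 143*120 = -48/7 + 17160 = 120072/7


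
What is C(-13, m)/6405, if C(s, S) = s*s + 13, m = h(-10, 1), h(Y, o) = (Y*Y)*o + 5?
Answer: 26/915 ≈ 0.028415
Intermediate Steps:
h(Y, o) = 5 + o*Y**2 (h(Y, o) = Y**2*o + 5 = o*Y**2 + 5 = 5 + o*Y**2)
m = 105 (m = 5 + 1*(-10)**2 = 5 + 1*100 = 5 + 100 = 105)
C(s, S) = 13 + s**2 (C(s, S) = s**2 + 13 = 13 + s**2)
C(-13, m)/6405 = (13 + (-13)**2)/6405 = (13 + 169)*(1/6405) = 182*(1/6405) = 26/915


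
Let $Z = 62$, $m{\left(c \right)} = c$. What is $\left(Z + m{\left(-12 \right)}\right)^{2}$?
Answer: $2500$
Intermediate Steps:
$\left(Z + m{\left(-12 \right)}\right)^{2} = \left(62 - 12\right)^{2} = 50^{2} = 2500$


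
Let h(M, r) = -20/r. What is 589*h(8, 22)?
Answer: -5890/11 ≈ -535.45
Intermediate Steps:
589*h(8, 22) = 589*(-20/22) = 589*(-20*1/22) = 589*(-10/11) = -5890/11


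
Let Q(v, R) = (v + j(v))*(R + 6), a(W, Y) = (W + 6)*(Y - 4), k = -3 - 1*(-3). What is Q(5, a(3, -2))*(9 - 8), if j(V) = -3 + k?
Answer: -96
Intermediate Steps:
k = 0 (k = -3 + 3 = 0)
j(V) = -3 (j(V) = -3 + 0 = -3)
a(W, Y) = (-4 + Y)*(6 + W) (a(W, Y) = (6 + W)*(-4 + Y) = (-4 + Y)*(6 + W))
Q(v, R) = (-3 + v)*(6 + R) (Q(v, R) = (v - 3)*(R + 6) = (-3 + v)*(6 + R))
Q(5, a(3, -2))*(9 - 8) = (-18 - 3*(-24 - 4*3 + 6*(-2) + 3*(-2)) + 6*5 + (-24 - 4*3 + 6*(-2) + 3*(-2))*5)*(9 - 8) = (-18 - 3*(-24 - 12 - 12 - 6) + 30 + (-24 - 12 - 12 - 6)*5)*1 = (-18 - 3*(-54) + 30 - 54*5)*1 = (-18 + 162 + 30 - 270)*1 = -96*1 = -96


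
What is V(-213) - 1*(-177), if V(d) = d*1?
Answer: -36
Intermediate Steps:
V(d) = d
V(-213) - 1*(-177) = -213 - 1*(-177) = -213 + 177 = -36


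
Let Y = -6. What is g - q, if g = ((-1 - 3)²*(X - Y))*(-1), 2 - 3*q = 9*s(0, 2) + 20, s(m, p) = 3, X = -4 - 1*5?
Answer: 63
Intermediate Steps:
X = -9 (X = -4 - 5 = -9)
q = -15 (q = ⅔ - (9*3 + 20)/3 = ⅔ - (27 + 20)/3 = ⅔ - ⅓*47 = ⅔ - 47/3 = -15)
g = 48 (g = ((-1 - 3)²*(-9 - 1*(-6)))*(-1) = ((-4)²*(-9 + 6))*(-1) = (16*(-3))*(-1) = -48*(-1) = 48)
g - q = 48 - 1*(-15) = 48 + 15 = 63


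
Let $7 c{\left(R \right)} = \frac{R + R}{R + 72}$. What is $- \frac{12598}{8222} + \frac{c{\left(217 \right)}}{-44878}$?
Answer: $- \frac{40848329870}{26659304681} \approx -1.5322$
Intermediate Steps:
$c{\left(R \right)} = \frac{2 R}{7 \left(72 + R\right)}$ ($c{\left(R \right)} = \frac{\left(R + R\right) \frac{1}{R + 72}}{7} = \frac{2 R \frac{1}{72 + R}}{7} = \frac{2 R}{7 \left(72 + R\right)}$)
$- \frac{12598}{8222} + \frac{c{\left(217 \right)}}{-44878} = - \frac{12598}{8222} + \frac{\frac{2}{7} \cdot 217 \frac{1}{72 + 217}}{-44878} = \left(-12598\right) \frac{1}{8222} + \frac{2}{7} \cdot 217 \cdot \frac{1}{289} \left(- \frac{1}{44878}\right) = - \frac{6299}{4111} + \frac{2}{7} \cdot 217 \cdot \frac{1}{289} \left(- \frac{1}{44878}\right) = - \frac{6299}{4111} + \frac{62}{289} \left(- \frac{1}{44878}\right) = - \frac{6299}{4111} - \frac{31}{6484871} = - \frac{40848329870}{26659304681}$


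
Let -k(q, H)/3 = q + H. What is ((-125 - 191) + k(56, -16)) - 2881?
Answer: -3317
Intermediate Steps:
k(q, H) = -3*H - 3*q (k(q, H) = -3*(q + H) = -3*(H + q) = -3*H - 3*q)
((-125 - 191) + k(56, -16)) - 2881 = ((-125 - 191) + (-3*(-16) - 3*56)) - 2881 = (-316 + (48 - 168)) - 2881 = (-316 - 120) - 2881 = -436 - 2881 = -3317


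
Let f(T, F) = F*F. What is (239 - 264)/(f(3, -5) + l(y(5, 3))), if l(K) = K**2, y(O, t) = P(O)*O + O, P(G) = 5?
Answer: -1/37 ≈ -0.027027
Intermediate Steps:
f(T, F) = F**2
y(O, t) = 6*O (y(O, t) = 5*O + O = 6*O)
(239 - 264)/(f(3, -5) + l(y(5, 3))) = (239 - 264)/((-5)**2 + (6*5)**2) = -25/(25 + 30**2) = -25/(25 + 900) = -25/925 = -25*1/925 = -1/37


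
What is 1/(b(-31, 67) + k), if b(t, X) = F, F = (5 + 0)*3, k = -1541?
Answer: -1/1526 ≈ -0.00065531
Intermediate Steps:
F = 15 (F = 5*3 = 15)
b(t, X) = 15
1/(b(-31, 67) + k) = 1/(15 - 1541) = 1/(-1526) = -1/1526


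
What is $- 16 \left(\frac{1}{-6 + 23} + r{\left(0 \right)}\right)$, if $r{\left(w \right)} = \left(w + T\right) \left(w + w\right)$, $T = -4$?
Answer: $- \frac{16}{17} \approx -0.94118$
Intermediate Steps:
$r{\left(w \right)} = 2 w \left(-4 + w\right)$ ($r{\left(w \right)} = \left(w - 4\right) \left(w + w\right) = \left(-4 + w\right) 2 w = 2 w \left(-4 + w\right)$)
$- 16 \left(\frac{1}{-6 + 23} + r{\left(0 \right)}\right) = - 16 \left(\frac{1}{-6 + 23} + 2 \cdot 0 \left(-4 + 0\right)\right) = - 16 \left(\frac{1}{17} + 2 \cdot 0 \left(-4\right)\right) = - 16 \left(\frac{1}{17} + 0\right) = \left(-16\right) \frac{1}{17} = - \frac{16}{17}$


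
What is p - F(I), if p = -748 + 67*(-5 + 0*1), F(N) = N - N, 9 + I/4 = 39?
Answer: -1083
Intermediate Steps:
I = 120 (I = -36 + 4*39 = -36 + 156 = 120)
F(N) = 0
p = -1083 (p = -748 + 67*(-5 + 0) = -748 + 67*(-5) = -748 - 335 = -1083)
p - F(I) = -1083 - 1*0 = -1083 + 0 = -1083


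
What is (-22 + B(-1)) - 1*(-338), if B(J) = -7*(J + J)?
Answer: 330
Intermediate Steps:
B(J) = -14*J
(-22 + B(-1)) - 1*(-338) = (-22 - 14*(-1)) - 1*(-338) = (-22 + 14) + 338 = -8 + 338 = 330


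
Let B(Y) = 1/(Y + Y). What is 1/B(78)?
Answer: 156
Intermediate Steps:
B(Y) = 1/(2*Y)
1/B(78) = 1/((½)/78) = 1/((½)*(1/78)) = 1/(1/156) = 156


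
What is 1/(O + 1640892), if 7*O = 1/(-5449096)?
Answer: 38143672/62589646235423 ≈ 6.0942e-7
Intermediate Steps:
O = -1/38143672 (O = (⅐)/(-5449096) = (⅐)*(-1/5449096) = -1/38143672 ≈ -2.6217e-8)
1/(O + 1640892) = 1/(-1/38143672 + 1640892) = 1/(62589646235423/38143672) = 38143672/62589646235423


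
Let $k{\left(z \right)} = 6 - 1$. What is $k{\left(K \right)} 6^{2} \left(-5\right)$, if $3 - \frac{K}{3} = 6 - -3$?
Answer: $-900$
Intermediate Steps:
$K = -18$ ($K = 9 - 3 \left(6 - -3\right) = 9 - 3 \left(6 + 3\right) = 9 - 27 = -18$)
$k{\left(z \right)} = 5$
$k{\left(K \right)} 6^{2} \left(-5\right) = 5 \cdot 6^{2} \left(-5\right) = 5 \cdot 36 \left(-5\right) = 180 \left(-5\right) = -900$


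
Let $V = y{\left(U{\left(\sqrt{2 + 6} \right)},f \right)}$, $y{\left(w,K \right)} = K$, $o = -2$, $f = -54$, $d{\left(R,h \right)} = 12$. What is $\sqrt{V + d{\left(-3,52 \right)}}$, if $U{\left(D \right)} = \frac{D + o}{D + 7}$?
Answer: $i \sqrt{42} \approx 6.4807 i$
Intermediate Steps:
$U{\left(D \right)} = \frac{-2 + D}{7 + D}$ ($U{\left(D \right)} = \frac{D - 2}{D + 7} = \frac{-2 + D}{7 + D}$)
$V = -54$
$\sqrt{V + d{\left(-3,52 \right)}} = \sqrt{-54 + 12} = \sqrt{-42} = i \sqrt{42}$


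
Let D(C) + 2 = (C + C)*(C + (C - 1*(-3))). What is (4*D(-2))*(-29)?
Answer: -232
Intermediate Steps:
D(C) = -2 + 2*C*(3 + 2*C) (D(C) = -2 + (C + C)*(C + (C - 1*(-3))) = -2 + (2*C)*(C + (C + 3)) = -2 + (2*C)*(C + (3 + C)) = -2 + (2*C)*(3 + 2*C) = -2 + 2*C*(3 + 2*C))
(4*D(-2))*(-29) = (4*(-2 + 4*(-2)**2 + 6*(-2)))*(-29) = (4*(-2 + 4*4 - 12))*(-29) = (4*(-2 + 16 - 12))*(-29) = (4*2)*(-29) = 8*(-29) = -232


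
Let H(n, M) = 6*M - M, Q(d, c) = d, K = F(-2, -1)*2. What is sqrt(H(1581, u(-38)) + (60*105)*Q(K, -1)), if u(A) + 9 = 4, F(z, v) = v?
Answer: 5*I*sqrt(505) ≈ 112.36*I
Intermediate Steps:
K = -2 (K = -1*2 = -2)
u(A) = -5 (u(A) = -9 + 4 = -5)
H(n, M) = 5*M
sqrt(H(1581, u(-38)) + (60*105)*Q(K, -1)) = sqrt(5*(-5) + (60*105)*(-2)) = sqrt(-25 + 6300*(-2)) = sqrt(-25 - 12600) = sqrt(-12625) = 5*I*sqrt(505)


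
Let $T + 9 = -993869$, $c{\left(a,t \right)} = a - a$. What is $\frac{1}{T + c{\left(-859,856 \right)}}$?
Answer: $- \frac{1}{993878} \approx -1.0062 \cdot 10^{-6}$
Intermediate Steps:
$c{\left(a,t \right)} = 0$
$T = -993878$ ($T = -9 - 993869 = -993878$)
$\frac{1}{T + c{\left(-859,856 \right)}} = \frac{1}{-993878 + 0} = \frac{1}{-993878} = - \frac{1}{993878}$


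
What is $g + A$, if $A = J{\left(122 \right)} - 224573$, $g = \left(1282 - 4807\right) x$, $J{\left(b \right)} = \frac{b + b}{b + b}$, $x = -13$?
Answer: $-178747$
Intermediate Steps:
$J{\left(b \right)} = 1$ ($J{\left(b \right)} = \frac{2 b}{2 b} = 2 b \frac{1}{2 b} = 1$)
$g = 45825$ ($g = \left(1282 - 4807\right) \left(-13\right) = \left(-3525\right) \left(-13\right) = 45825$)
$A = -224572$ ($A = 1 - 224573 = -224572$)
$g + A = 45825 - 224572 = -178747$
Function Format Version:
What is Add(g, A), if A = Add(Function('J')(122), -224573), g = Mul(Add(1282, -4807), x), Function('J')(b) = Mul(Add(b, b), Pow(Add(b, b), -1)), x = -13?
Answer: -178747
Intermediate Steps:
Function('J')(b) = 1 (Function('J')(b) = Mul(Mul(2, b), Pow(Mul(2, b), -1)) = Mul(Mul(2, b), Mul(Rational(1, 2), Pow(b, -1))) = 1)
g = 45825 (g = Mul(Add(1282, -4807), -13) = Mul(-3525, -13) = 45825)
A = -224572 (A = Add(1, -224573) = -224572)
Add(g, A) = Add(45825, -224572) = -178747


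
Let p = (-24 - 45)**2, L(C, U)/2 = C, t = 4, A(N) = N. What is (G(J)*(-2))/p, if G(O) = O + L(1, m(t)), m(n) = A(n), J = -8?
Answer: 4/1587 ≈ 0.0025205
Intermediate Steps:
m(n) = n
L(C, U) = 2*C
G(O) = 2 + O (G(O) = O + 2*1 = O + 2 = 2 + O)
p = 4761 (p = (-69)**2 = 4761)
(G(J)*(-2))/p = ((2 - 8)*(-2))/4761 = -6*(-2)*(1/4761) = 12*(1/4761) = 4/1587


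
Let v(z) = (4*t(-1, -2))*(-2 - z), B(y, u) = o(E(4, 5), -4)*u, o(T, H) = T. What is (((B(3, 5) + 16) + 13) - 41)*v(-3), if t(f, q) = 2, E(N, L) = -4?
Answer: -256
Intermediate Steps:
B(y, u) = -4*u
v(z) = -16 - 8*z (v(z) = (4*2)*(-2 - z) = 8*(-2 - z) = -16 - 8*z)
(((B(3, 5) + 16) + 13) - 41)*v(-3) = (((-4*5 + 16) + 13) - 41)*(-16 - 8*(-3)) = (((-20 + 16) + 13) - 41)*(-16 + 24) = ((-4 + 13) - 41)*8 = (9 - 41)*8 = -32*8 = -256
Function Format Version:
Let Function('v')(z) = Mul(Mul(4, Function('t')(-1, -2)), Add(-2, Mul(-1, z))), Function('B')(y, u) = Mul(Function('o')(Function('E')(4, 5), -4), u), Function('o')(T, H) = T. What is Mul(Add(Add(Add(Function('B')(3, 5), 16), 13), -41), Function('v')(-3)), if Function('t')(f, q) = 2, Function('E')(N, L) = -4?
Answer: -256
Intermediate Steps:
Function('B')(y, u) = Mul(-4, u)
Function('v')(z) = Add(-16, Mul(-8, z)) (Function('v')(z) = Mul(Mul(4, 2), Add(-2, Mul(-1, z))) = Mul(8, Add(-2, Mul(-1, z))) = Add(-16, Mul(-8, z)))
Mul(Add(Add(Add(Function('B')(3, 5), 16), 13), -41), Function('v')(-3)) = Mul(Add(Add(Add(Mul(-4, 5), 16), 13), -41), Add(-16, Mul(-8, -3))) = Mul(Add(Add(Add(-20, 16), 13), -41), Add(-16, 24)) = Mul(Add(Add(-4, 13), -41), 8) = Mul(Add(9, -41), 8) = Mul(-32, 8) = -256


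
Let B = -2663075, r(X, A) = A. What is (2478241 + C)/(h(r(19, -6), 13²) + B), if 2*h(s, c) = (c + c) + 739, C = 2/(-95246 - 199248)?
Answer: -729827105052/784101024031 ≈ -0.93078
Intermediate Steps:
C = -1/147247 (C = 2/(-294494) = -1/294494*2 = -1/147247 ≈ -6.7913e-6)
h(s, c) = 739/2 + c (h(s, c) = ((c + c) + 739)/2 = (2*c + 739)/2 = (739 + 2*c)/2 = 739/2 + c)
(2478241 + C)/(h(r(19, -6), 13²) + B) = (2478241 - 1/147247)/((739/2 + 13²) - 2663075) = 364913552526/(147247*((739/2 + 169) - 2663075)) = 364913552526/(147247*(1077/2 - 2663075)) = 364913552526/(147247*(-5325073/2)) = (364913552526/147247)*(-2/5325073) = -729827105052/784101024031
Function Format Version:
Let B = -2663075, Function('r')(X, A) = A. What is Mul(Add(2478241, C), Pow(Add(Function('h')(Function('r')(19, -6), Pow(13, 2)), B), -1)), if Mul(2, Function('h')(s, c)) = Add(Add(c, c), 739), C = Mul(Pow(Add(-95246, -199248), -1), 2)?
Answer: Rational(-729827105052, 784101024031) ≈ -0.93078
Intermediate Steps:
C = Rational(-1, 147247) (C = Mul(Pow(-294494, -1), 2) = Mul(Rational(-1, 294494), 2) = Rational(-1, 147247) ≈ -6.7913e-6)
Function('h')(s, c) = Add(Rational(739, 2), c) (Function('h')(s, c) = Mul(Rational(1, 2), Add(Add(c, c), 739)) = Mul(Rational(1, 2), Add(Mul(2, c), 739)) = Mul(Rational(1, 2), Add(739, Mul(2, c))) = Add(Rational(739, 2), c))
Mul(Add(2478241, C), Pow(Add(Function('h')(Function('r')(19, -6), Pow(13, 2)), B), -1)) = Mul(Add(2478241, Rational(-1, 147247)), Pow(Add(Add(Rational(739, 2), Pow(13, 2)), -2663075), -1)) = Mul(Rational(364913552526, 147247), Pow(Add(Add(Rational(739, 2), 169), -2663075), -1)) = Mul(Rational(364913552526, 147247), Pow(Add(Rational(1077, 2), -2663075), -1)) = Mul(Rational(364913552526, 147247), Pow(Rational(-5325073, 2), -1)) = Mul(Rational(364913552526, 147247), Rational(-2, 5325073)) = Rational(-729827105052, 784101024031)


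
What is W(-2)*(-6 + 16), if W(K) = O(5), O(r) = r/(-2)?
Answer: -25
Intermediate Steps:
O(r) = -r/2 (O(r) = r*(-½) = -r/2)
W(K) = -5/2 (W(K) = -½*5 = -5/2)
W(-2)*(-6 + 16) = -5*(-6 + 16)/2 = -5/2*10 = -25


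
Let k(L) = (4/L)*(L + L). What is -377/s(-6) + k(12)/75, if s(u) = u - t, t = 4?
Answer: 5671/150 ≈ 37.807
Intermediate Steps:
s(u) = -4 + u (s(u) = u - 1*4 = u - 4 = -4 + u)
k(L) = 8 (k(L) = (4/L)*(2*L) = 8)
-377/s(-6) + k(12)/75 = -377/(-4 - 6) + 8/75 = -377/(-10) + 8*(1/75) = -377*(-⅒) + 8/75 = 377/10 + 8/75 = 5671/150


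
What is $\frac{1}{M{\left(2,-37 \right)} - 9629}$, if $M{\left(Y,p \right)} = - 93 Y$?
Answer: $- \frac{1}{9815} \approx -0.00010188$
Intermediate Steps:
$\frac{1}{M{\left(2,-37 \right)} - 9629} = \frac{1}{\left(-93\right) 2 - 9629} = \frac{1}{-186 - 9629} = \frac{1}{-9815} = - \frac{1}{9815}$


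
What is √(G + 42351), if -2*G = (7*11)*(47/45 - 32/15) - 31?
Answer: √9541895/15 ≈ 205.93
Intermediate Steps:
G = 2584/45 (G = -((7*11)*(47/45 - 32/15) - 31)/2 = -(77*(47*(1/45) - 32*1/15) - 31)/2 = -(77*(47/45 - 32/15) - 31)/2 = -(77*(-49/45) - 31)/2 = -(-3773/45 - 31)/2 = -½*(-5168/45) = 2584/45 ≈ 57.422)
√(G + 42351) = √(2584/45 + 42351) = √(1908379/45) = √9541895/15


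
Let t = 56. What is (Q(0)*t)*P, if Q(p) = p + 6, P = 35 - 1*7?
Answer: 9408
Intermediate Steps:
P = 28 (P = 35 - 7 = 28)
Q(p) = 6 + p
(Q(0)*t)*P = ((6 + 0)*56)*28 = (6*56)*28 = 336*28 = 9408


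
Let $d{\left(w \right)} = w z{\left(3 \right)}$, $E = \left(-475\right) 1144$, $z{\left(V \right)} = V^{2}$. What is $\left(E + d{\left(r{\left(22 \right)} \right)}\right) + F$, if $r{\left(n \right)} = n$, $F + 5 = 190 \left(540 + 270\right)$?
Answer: $-389307$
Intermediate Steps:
$F = 153895$ ($F = -5 + 190 \left(540 + 270\right) = -5 + 190 \cdot 810 = -5 + 153900 = 153895$)
$E = -543400$
$d{\left(w \right)} = 9 w$ ($d{\left(w \right)} = w 3^{2} = w 9 = 9 w$)
$\left(E + d{\left(r{\left(22 \right)} \right)}\right) + F = \left(-543400 + 9 \cdot 22\right) + 153895 = \left(-543400 + 198\right) + 153895 = -543202 + 153895 = -389307$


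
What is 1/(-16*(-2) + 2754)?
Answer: 1/2786 ≈ 0.00035894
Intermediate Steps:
1/(-16*(-2) + 2754) = 1/(32 + 2754) = 1/2786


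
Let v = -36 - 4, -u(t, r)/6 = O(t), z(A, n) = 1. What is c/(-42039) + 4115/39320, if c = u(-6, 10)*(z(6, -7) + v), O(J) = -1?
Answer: 4048697/36732744 ≈ 0.11022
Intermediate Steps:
u(t, r) = 6 (u(t, r) = -6*(-1) = 6)
v = -40
c = -234 (c = 6*(1 - 40) = 6*(-39) = -234)
c/(-42039) + 4115/39320 = -234/(-42039) + 4115/39320 = -234*(-1/42039) + 4115*(1/39320) = 26/4671 + 823/7864 = 4048697/36732744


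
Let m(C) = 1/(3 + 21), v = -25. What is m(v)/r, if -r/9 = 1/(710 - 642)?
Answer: -17/54 ≈ -0.31481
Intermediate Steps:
m(C) = 1/24
r = -9/68 (r = -9/(710 - 642) = -9/68 ≈ -0.13235)
m(v)/r = 1/(24*(-9/68)) = (1/24)*(-68/9) = -17/54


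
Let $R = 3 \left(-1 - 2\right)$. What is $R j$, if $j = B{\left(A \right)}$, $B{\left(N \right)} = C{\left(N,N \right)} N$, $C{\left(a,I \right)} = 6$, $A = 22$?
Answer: $-1188$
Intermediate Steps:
$B{\left(N \right)} = 6 N$
$j = 132$ ($j = 6 \cdot 22 = 132$)
$R = -9$ ($R = 3 \left(-3\right) = -9$)
$R j = \left(-9\right) 132 = -1188$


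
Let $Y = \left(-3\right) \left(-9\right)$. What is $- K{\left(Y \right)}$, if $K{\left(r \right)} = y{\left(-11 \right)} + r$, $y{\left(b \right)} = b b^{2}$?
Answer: $1304$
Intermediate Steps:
$y{\left(b \right)} = b^{3}$
$Y = 27$
$K{\left(r \right)} = -1331 + r$ ($K{\left(r \right)} = \left(-11\right)^{3} + r = -1331 + r$)
$- K{\left(Y \right)} = - (-1331 + 27) = \left(-1\right) \left(-1304\right) = 1304$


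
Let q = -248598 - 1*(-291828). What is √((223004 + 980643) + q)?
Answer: √1246877 ≈ 1116.6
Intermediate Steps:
q = 43230 (q = -248598 + 291828 = 43230)
√((223004 + 980643) + q) = √((223004 + 980643) + 43230) = √(1203647 + 43230) = √1246877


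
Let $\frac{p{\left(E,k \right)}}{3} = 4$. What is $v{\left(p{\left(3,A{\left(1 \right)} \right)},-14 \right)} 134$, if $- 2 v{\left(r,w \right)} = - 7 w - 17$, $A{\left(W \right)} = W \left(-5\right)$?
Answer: $-5427$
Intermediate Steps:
$A{\left(W \right)} = - 5 W$
$p{\left(E,k \right)} = 12$ ($p{\left(E,k \right)} = 3 \cdot 4 = 12$)
$v{\left(r,w \right)} = \frac{17}{2} + \frac{7 w}{2}$ ($v{\left(r,w \right)} = - \frac{- 7 w - 17}{2} = - \frac{-17 - 7 w}{2} = \frac{17}{2} + \frac{7 w}{2}$)
$v{\left(p{\left(3,A{\left(1 \right)} \right)},-14 \right)} 134 = \left(\frac{17}{2} + \frac{7}{2} \left(-14\right)\right) 134 = \left(\frac{17}{2} - 49\right) 134 = \left(- \frac{81}{2}\right) 134 = -5427$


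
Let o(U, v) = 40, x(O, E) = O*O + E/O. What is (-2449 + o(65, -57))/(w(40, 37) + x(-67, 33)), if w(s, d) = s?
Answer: -161403/303410 ≈ -0.53196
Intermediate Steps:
x(O, E) = O² + E/O
(-2449 + o(65, -57))/(w(40, 37) + x(-67, 33)) = (-2449 + 40)/(40 + (33 + (-67)³)/(-67)) = -2409/(40 - (33 - 300763)/67) = -2409/(40 - 1/67*(-300730)) = -2409/(40 + 300730/67) = -2409/303410/67 = -2409*67/303410 = -161403/303410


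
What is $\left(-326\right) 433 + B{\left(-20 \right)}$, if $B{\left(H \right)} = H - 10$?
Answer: $-141188$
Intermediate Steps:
$B{\left(H \right)} = -10 + H$
$\left(-326\right) 433 + B{\left(-20 \right)} = \left(-326\right) 433 - 30 = -141158 - 30 = -141188$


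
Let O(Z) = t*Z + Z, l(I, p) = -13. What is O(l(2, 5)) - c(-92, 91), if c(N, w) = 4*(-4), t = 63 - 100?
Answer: 484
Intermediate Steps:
t = -37
O(Z) = -36*Z (O(Z) = -37*Z + Z = -36*Z)
c(N, w) = -16
O(l(2, 5)) - c(-92, 91) = -36*(-13) - 1*(-16) = 468 + 16 = 484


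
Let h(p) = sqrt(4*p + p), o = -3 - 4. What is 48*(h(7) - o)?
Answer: 336 + 48*sqrt(35) ≈ 619.97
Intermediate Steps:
o = -7
h(p) = sqrt(5)*sqrt(p) (h(p) = sqrt(5*p) = sqrt(5)*sqrt(p))
48*(h(7) - o) = 48*(sqrt(5)*sqrt(7) - 1*(-7)) = 48*(sqrt(35) + 7) = 48*(7 + sqrt(35)) = 336 + 48*sqrt(35)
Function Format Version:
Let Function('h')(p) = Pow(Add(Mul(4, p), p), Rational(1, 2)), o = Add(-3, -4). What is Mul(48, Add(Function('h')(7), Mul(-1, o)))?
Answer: Add(336, Mul(48, Pow(35, Rational(1, 2)))) ≈ 619.97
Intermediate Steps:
o = -7
Function('h')(p) = Mul(Pow(5, Rational(1, 2)), Pow(p, Rational(1, 2))) (Function('h')(p) = Pow(Mul(5, p), Rational(1, 2)) = Mul(Pow(5, Rational(1, 2)), Pow(p, Rational(1, 2))))
Mul(48, Add(Function('h')(7), Mul(-1, o))) = Mul(48, Add(Mul(Pow(5, Rational(1, 2)), Pow(7, Rational(1, 2))), Mul(-1, -7))) = Mul(48, Add(Pow(35, Rational(1, 2)), 7)) = Mul(48, Add(7, Pow(35, Rational(1, 2)))) = Add(336, Mul(48, Pow(35, Rational(1, 2))))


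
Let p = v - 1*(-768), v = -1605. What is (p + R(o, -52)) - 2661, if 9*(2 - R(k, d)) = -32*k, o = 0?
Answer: -3496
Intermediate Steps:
R(k, d) = 2 + 32*k/9 (R(k, d) = 2 - (-32)*k/9 = 2 + 32*k/9)
p = -837 (p = -1605 - 1*(-768) = -1605 + 768 = -837)
(p + R(o, -52)) - 2661 = (-837 + (2 + (32/9)*0)) - 2661 = (-837 + (2 + 0)) - 2661 = (-837 + 2) - 2661 = -835 - 2661 = -3496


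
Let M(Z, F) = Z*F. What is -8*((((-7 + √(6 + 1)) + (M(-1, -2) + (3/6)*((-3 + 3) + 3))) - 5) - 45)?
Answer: 428 - 8*√7 ≈ 406.83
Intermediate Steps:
M(Z, F) = F*Z
-8*((((-7 + √(6 + 1)) + (M(-1, -2) + (3/6)*((-3 + 3) + 3))) - 5) - 45) = -8*((((-7 + √(6 + 1)) + (-2*(-1) + (3/6)*((-3 + 3) + 3))) - 5) - 45) = -8*((((-7 + √7) + (2 + (3*(⅙))*(0 + 3))) - 5) - 45) = -8*((((-7 + √7) + (2 + (½)*3)) - 5) - 45) = -8*((((-7 + √7) + (2 + 3/2)) - 5) - 45) = -8*((((-7 + √7) + 7/2) - 5) - 45) = -8*(((-7/2 + √7) - 5) - 45) = -8*((-17/2 + √7) - 45) = -8*(-107/2 + √7) = 428 - 8*√7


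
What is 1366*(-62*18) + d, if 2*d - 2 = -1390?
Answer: -1525150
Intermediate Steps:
d = -694 (d = 1 + (½)*(-1390) = 1 - 695 = -694)
1366*(-62*18) + d = 1366*(-62*18) - 694 = 1366*(-1116) - 694 = -1524456 - 694 = -1525150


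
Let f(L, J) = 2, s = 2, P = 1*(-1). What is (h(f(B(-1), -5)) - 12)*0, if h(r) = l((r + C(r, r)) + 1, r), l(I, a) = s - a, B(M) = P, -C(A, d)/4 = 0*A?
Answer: 0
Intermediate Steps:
P = -1
C(A, d) = 0 (C(A, d) = -0*A = -4*0 = 0)
B(M) = -1
l(I, a) = 2 - a
h(r) = 2 - r
(h(f(B(-1), -5)) - 12)*0 = ((2 - 1*2) - 12)*0 = ((2 - 2) - 12)*0 = (0 - 12)*0 = -12*0 = 0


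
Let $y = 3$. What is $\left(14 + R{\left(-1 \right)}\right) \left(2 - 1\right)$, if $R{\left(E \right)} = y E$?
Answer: $11$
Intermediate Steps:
$R{\left(E \right)} = 3 E$
$\left(14 + R{\left(-1 \right)}\right) \left(2 - 1\right) = \left(14 + 3 \left(-1\right)\right) \left(2 - 1\right) = \left(14 - 3\right) 1 = 11 \cdot 1 = 11$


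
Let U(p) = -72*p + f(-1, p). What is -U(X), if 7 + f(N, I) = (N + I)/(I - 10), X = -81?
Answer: -530157/91 ≈ -5825.9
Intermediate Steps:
f(N, I) = -7 + (I + N)/(-10 + I) (f(N, I) = -7 + (N + I)/(I - 10) = -7 + (I + N)/(-10 + I))
U(p) = -72*p + (69 - 6*p)/(-10 + p) (U(p) = -72*p + (70 - 1 - 6*p)/(-10 + p) = -72*p + (69 - 6*p)/(-10 + p))
-U(X) = -3*(23 - 24*(-81)**2 + 238*(-81))/(-10 - 81) = -3*(23 - 24*6561 - 19278)/(-91) = -3*(-1)*(23 - 157464 - 19278)/91 = -3*(-1)*(-176719)/91 = -1*530157/91 = -530157/91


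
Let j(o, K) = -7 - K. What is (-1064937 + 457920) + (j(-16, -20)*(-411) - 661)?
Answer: -613021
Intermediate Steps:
(-1064937 + 457920) + (j(-16, -20)*(-411) - 661) = (-1064937 + 457920) + ((-7 - 1*(-20))*(-411) - 661) = -607017 + ((-7 + 20)*(-411) - 661) = -607017 + (13*(-411) - 661) = -607017 + (-5343 - 661) = -607017 - 6004 = -613021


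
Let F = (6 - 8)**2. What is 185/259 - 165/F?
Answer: -1135/28 ≈ -40.536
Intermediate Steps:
F = 4 (F = (-2)**2 = 4)
185/259 - 165/F = 185/259 - 165/4 = 185*(1/259) - 165*1/4 = 5/7 - 165/4 = -1135/28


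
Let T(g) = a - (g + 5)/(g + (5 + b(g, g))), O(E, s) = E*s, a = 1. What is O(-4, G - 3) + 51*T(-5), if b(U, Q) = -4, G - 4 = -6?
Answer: 71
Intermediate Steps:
G = -2 (G = 4 - 6 = -2)
T(g) = 1 - (5 + g)/(1 + g) (T(g) = 1 - (g + 5)/(g + (5 - 4)) = 1 - (5 + g)/(g + 1) = 1 - (5 + g)/(1 + g))
O(-4, G - 3) + 51*T(-5) = -4*(-2 - 3) + 51*(-4/(1 - 5)) = -4*(-5) + 51*(-4/(-4)) = 20 + 51*(-4*(-¼)) = 20 + 51*1 = 20 + 51 = 71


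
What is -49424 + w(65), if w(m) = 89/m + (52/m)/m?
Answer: -16062351/325 ≈ -49423.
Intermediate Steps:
w(m) = 52/m**2 + 89/m (w(m) = 89/m + 52/m**2 = 52/m**2 + 89/m)
-49424 + w(65) = -49424 + (52 + 89*65)/65**2 = -49424 + (52 + 5785)/4225 = -49424 + (1/4225)*5837 = -49424 + 449/325 = -16062351/325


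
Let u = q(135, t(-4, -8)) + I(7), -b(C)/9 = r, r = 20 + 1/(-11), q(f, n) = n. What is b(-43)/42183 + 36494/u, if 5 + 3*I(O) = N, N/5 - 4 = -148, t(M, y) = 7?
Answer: -256578075/1649824 ≈ -155.52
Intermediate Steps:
N = -720 (N = 20 + 5*(-148) = 20 - 740 = -720)
I(O) = -725/3 (I(O) = -5/3 + (1/3)*(-720) = -5/3 - 240 = -725/3)
r = 219/11 (r = 20 - 1/11 = 219/11 ≈ 19.909)
b(C) = -1971/11 (b(C) = -9*219/11 = -1971/11)
u = -704/3 (u = 7 - 725/3 = -704/3 ≈ -234.67)
b(-43)/42183 + 36494/u = -1971/11/42183 + 36494/(-704/3) = -1971/11*1/42183 + 36494*(-3/704) = -219/51557 - 54741/352 = -256578075/1649824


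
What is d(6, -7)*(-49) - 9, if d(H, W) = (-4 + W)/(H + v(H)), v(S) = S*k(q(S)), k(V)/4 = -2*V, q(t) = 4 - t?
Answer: -379/102 ≈ -3.7157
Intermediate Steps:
k(V) = -8*V (k(V) = 4*(-2*V) = -8*V)
v(S) = S*(-32 + 8*S) (v(S) = S*(-8*(4 - S)) = S*(-32 + 8*S))
d(H, W) = (-4 + W)/(H + 8*H*(-4 + H))
d(6, -7)*(-49) - 9 = ((-4 - 7)/(6*(-31 + 8*6)))*(-49) - 9 = ((1/6)*(-11)/(-31 + 48))*(-49) - 9 = ((1/6)*(-11)/17)*(-49) - 9 = ((1/6)*(1/17)*(-11))*(-49) - 9 = -11/102*(-49) - 9 = 539/102 - 9 = -379/102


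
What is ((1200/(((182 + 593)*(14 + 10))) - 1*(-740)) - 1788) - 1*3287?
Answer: -134383/31 ≈ -4334.9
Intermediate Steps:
((1200/(((182 + 593)*(14 + 10))) - 1*(-740)) - 1788) - 1*3287 = ((1200/((775*24)) + 740) - 1788) - 3287 = ((1200/18600 + 740) - 1788) - 3287 = ((1200*(1/18600) + 740) - 1788) - 3287 = ((2/31 + 740) - 1788) - 3287 = (22942/31 - 1788) - 3287 = -32486/31 - 3287 = -134383/31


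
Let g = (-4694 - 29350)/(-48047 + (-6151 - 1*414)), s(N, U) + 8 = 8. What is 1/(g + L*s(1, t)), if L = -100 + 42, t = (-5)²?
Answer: 4551/2837 ≈ 1.6042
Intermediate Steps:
t = 25
s(N, U) = 0 (s(N, U) = -8 + 8 = 0)
L = -58
g = 2837/4551 (g = -34044/(-48047 + (-6151 - 414)) = -34044/(-48047 - 6565) = -34044/(-54612) = -34044*(-1/54612) = 2837/4551 ≈ 0.62338)
1/(g + L*s(1, t)) = 1/(2837/4551 - 58*0) = 1/(2837/4551 + 0) = 1/(2837/4551) = 4551/2837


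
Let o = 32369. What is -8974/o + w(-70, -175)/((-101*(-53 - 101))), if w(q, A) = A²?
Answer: 121674147/71923918 ≈ 1.6917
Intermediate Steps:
-8974/o + w(-70, -175)/((-101*(-53 - 101))) = -8974/32369 + (-175)²/((-101*(-53 - 101))) = -8974*1/32369 + 30625/((-101*(-154))) = -8974/32369 + 30625/15554 = -8974/32369 + 30625*(1/15554) = -8974/32369 + 4375/2222 = 121674147/71923918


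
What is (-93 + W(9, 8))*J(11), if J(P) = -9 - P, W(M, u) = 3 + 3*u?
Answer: 1320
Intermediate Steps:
(-93 + W(9, 8))*J(11) = (-93 + (3 + 3*8))*(-9 - 1*11) = (-93 + (3 + 24))*(-9 - 11) = (-93 + 27)*(-20) = -66*(-20) = 1320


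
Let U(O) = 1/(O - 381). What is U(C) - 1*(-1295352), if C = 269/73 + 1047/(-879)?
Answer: 10487000079499/8095869 ≈ 1.2954e+6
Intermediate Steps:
C = 53340/21389 (C = 269*(1/73) + 1047*(-1/879) = 269/73 - 349/293 = 53340/21389 ≈ 2.4938)
U(O) = 1/(-381 + O)
U(C) - 1*(-1295352) = 1/(-381 + 53340/21389) - 1*(-1295352) = 1/(-8095869/21389) + 1295352 = -21389/8095869 + 1295352 = 10487000079499/8095869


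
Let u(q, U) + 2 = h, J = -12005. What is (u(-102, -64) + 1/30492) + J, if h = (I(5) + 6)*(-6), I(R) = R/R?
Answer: -367398107/30492 ≈ -12049.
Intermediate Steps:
I(R) = 1
h = -42 (h = (1 + 6)*(-6) = 7*(-6) = -42)
u(q, U) = -44 (u(q, U) = -2 - 42 = -44)
(u(-102, -64) + 1/30492) + J = (-44 + 1/30492) - 12005 = -1341647/30492 - 12005 = -367398107/30492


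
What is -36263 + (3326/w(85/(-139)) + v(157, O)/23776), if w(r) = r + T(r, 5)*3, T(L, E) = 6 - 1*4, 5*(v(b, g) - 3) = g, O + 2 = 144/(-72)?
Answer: -3173938238001/89041120 ≈ -35646.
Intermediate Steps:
O = -4 (O = -2 + 144/(-72) = -2 + 144*(-1/72) = -2 - 2 = -4)
v(b, g) = 3 + g/5
T(L, E) = 2 (T(L, E) = 6 - 4 = 2)
w(r) = 6 + r (w(r) = r + 2*3 = r + 6 = 6 + r)
-36263 + (3326/w(85/(-139)) + v(157, O)/23776) = -36263 + (3326/(6 + 85/(-139)) + (3 + (⅕)*(-4))/23776) = -36263 + (3326/(6 + 85*(-1/139)) + (3 - ⅘)*(1/23776)) = -36263 + (3326/(6 - 85/139) + (11/5)*(1/23776)) = -36263 + (3326/(749/139) + 11/118880) = -36263 + (3326*(139/749) + 11/118880) = -36263 + (462314/749 + 11/118880) = -36263 + 54959896559/89041120 = -3173938238001/89041120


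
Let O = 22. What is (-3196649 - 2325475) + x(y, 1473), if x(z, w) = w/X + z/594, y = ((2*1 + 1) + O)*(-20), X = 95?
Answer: -155806314929/28215 ≈ -5.5221e+6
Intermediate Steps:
y = -500 (y = ((2*1 + 1) + 22)*(-20) = ((2 + 1) + 22)*(-20) = (3 + 22)*(-20) = 25*(-20) = -500)
x(z, w) = w/95 + z/594
(-3196649 - 2325475) + x(y, 1473) = (-3196649 - 2325475) + ((1/95)*1473 + (1/594)*(-500)) = -5522124 + (1473/95 - 250/297) = -5522124 + 413731/28215 = -155806314929/28215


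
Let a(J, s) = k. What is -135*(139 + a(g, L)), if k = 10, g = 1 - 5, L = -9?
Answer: -20115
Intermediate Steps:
g = -4
a(J, s) = 10
-135*(139 + a(g, L)) = -135*(139 + 10) = -135*149 = -20115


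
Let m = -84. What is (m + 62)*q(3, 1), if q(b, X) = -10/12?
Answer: 55/3 ≈ 18.333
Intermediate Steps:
q(b, X) = -⅚ (q(b, X) = -10*1/12 = -⅚)
(m + 62)*q(3, 1) = (-84 + 62)*(-⅚) = -22*(-⅚) = 55/3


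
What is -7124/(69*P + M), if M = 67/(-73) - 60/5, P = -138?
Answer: 520052/696049 ≈ 0.74715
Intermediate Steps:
M = -943/73 (M = 67*(-1/73) - 60*⅕ = -67/73 - 12 = -943/73 ≈ -12.918)
-7124/(69*P + M) = -7124/(69*(-138) - 943/73) = -7124/(-9522 - 943/73) = -7124/(-696049/73) = -7124*(-73/696049) = 520052/696049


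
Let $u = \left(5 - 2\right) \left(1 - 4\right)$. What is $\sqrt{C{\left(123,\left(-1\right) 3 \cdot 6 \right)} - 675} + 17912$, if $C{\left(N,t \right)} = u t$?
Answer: $17912 + 3 i \sqrt{57} \approx 17912.0 + 22.65 i$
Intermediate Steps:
$u = -9$ ($u = 3 \left(-3\right) = -9$)
$C{\left(N,t \right)} = - 9 t$
$\sqrt{C{\left(123,\left(-1\right) 3 \cdot 6 \right)} - 675} + 17912 = \sqrt{- 9 \left(-1\right) 3 \cdot 6 - 675} + 17912 = \sqrt{- 9 \left(\left(-3\right) 6\right) - 675} + 17912 = \sqrt{\left(-9\right) \left(-18\right) - 675} + 17912 = \sqrt{162 - 675} + 17912 = \sqrt{-513} + 17912 = 3 i \sqrt{57} + 17912 = 17912 + 3 i \sqrt{57}$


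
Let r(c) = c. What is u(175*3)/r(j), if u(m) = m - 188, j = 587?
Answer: 337/587 ≈ 0.57411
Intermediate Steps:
u(m) = -188 + m
u(175*3)/r(j) = (-188 + 175*3)/587 = (-188 + 525)*(1/587) = 337*(1/587) = 337/587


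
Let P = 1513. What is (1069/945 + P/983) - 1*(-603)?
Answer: 562628417/928935 ≈ 605.67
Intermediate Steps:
(1069/945 + P/983) - 1*(-603) = (1069/945 + 1513/983) - 1*(-603) = (1069*(1/945) + 1513*(1/983)) + 603 = (1069/945 + 1513/983) + 603 = 2480612/928935 + 603 = 562628417/928935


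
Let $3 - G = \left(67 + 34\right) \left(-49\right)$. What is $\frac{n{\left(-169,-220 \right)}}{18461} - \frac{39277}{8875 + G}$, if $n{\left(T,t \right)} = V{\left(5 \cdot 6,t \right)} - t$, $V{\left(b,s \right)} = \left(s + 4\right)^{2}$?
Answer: $- \frac{76938245}{255260247} \approx -0.30141$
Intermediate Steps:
$G = 4952$ ($G = 3 - \left(67 + 34\right) \left(-49\right) = 3 - 101 \left(-49\right) = 3 - -4949 = 3 + 4949 = 4952$)
$V{\left(b,s \right)} = \left(4 + s\right)^{2}$
$n{\left(T,t \right)} = \left(4 + t\right)^{2} - t$
$\frac{n{\left(-169,-220 \right)}}{18461} - \frac{39277}{8875 + G} = \frac{\left(4 - 220\right)^{2} - -220}{18461} - \frac{39277}{8875 + 4952} = \left(\left(-216\right)^{2} + 220\right) \frac{1}{18461} - \frac{39277}{13827} = \left(46656 + 220\right) \frac{1}{18461} - \frac{39277}{13827} = 46876 \cdot \frac{1}{18461} - \frac{39277}{13827} = \frac{46876}{18461} - \frac{39277}{13827} = - \frac{76938245}{255260247}$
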